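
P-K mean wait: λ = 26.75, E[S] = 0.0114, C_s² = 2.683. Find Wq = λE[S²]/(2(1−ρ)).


ρ = λ·E[S] = 26.75·0.0114 = 0.3049
E[S²] = E[S]²(1+C_s²) = 0.0114²·(1+2.683) = 0.0004786
Wq = λ·E[S²]/(2(1−ρ)) = 26.75·0.0004786/(2·0.6950) = 0.009211 hr

Final: 0.009211 hr


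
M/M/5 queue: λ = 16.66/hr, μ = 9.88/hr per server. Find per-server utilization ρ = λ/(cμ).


ρ = λ/(cμ) = 16.66/(5·9.88) = 16.66/49.40 = 0.3372

Final: 0.3372


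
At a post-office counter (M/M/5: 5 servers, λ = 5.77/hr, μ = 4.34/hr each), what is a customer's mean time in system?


a = 1.3295; ρ = 0.2659; P₀ = 0.264393
Lq = P₀·a^c·ρ/(c!(1−ρ)²) = 0.004515
Wq = Lq/λ = 0.004515/5.77 = 0.0007826 hr
W = Wq + 1/μ = 0.0007826 + 0.23041 = 0.23120 hr

Final: 0.23120 hr


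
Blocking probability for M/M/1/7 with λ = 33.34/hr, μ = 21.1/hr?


ρ = λ/μ = 33.34/21.1 = 1.5801
P_K = (1−ρ)ρ^K/(1−ρ^(K+1)) = (-0.5801·24.591328)/(1 − 38.856629)
= -14.265301/-37.856629 = 0.376824

Final: 0.376824


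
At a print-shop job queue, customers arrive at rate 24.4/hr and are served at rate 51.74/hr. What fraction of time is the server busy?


ρ = λ/μ = 24.4/51.74 = 0.4716

Final: 0.4716


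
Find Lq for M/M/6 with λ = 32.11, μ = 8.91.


a = λ/μ = 3.6038; ρ = a/6 = 0.6006
P₀ = 0.025900
Lq = P₀·a^c·ρ / (c!·(1−ρ)²) = 0.025900·2190.66318·0.6006/(720·0.15949)
= 0.29676

Final: 0.29676


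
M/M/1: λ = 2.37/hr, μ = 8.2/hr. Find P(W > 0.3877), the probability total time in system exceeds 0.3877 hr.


W ~ Exponential(μ−λ) for M/M/1.
μ − λ = 8.2 − 2.37 = 5.8300
P(W > t) = e^{−(μ−λ)t} = e^{−2.2603} = 0.104320

Final: 0.104320


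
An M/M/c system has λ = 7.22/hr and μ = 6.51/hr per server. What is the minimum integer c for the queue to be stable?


Stability requires cμ > λ ⇔ c > λ/μ.
λ/μ = 7.22/6.51 = 1.1091
Minimum integer c = ⌊1.1091⌋ + 1 = 2
Check: 2·6.51 = 13.02 > 7.22, while 1·6.51 = 6.51 ≤ 7.22

Final: 2 servers


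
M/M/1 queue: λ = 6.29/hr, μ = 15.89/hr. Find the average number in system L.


ρ = λ/μ = 6.29/15.89 = 0.3958
L = ρ/(1−ρ) = 0.3958/(1 − 0.3958) = 0.3958/0.6042 = 0.6552

Final: 0.6552


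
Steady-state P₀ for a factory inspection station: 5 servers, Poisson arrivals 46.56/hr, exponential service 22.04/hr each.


a = λ/μ = 46.56/22.04 = 2.1125; ρ = a/c = 0.4225
Σ_{k=0}^{4} a^k/k! (terms k=0..4) = 1.00000 + 2.11252 + 2.23138 + 1.57128 + 0.82984 = 7.74502
Tail: a^5/(5!(1−ρ)) = 42.07333/(120·0.5775) = 0.60712
P₀ = 1/(7.74502 + 0.60712) = 1/8.35214 = 0.119730

Final: 0.119730


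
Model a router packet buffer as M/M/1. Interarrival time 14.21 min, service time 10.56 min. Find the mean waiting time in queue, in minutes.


λ = 60/14.21 = 4.2224 /hr
μ = 60/10.56 = 5.6818 /hr
ρ = λ/μ = 4.2224/5.6818 = 0.7431
Wq = ρ/(μ−λ) = 0.7431/(5.6818−4.2224) = 0.50919 hr
In minutes: 0.50919·60 = 30.552 min

Final: 30.552 min


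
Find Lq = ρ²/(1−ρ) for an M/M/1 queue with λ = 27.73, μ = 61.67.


ρ = 27.73/61.67 = 0.4497
Lq = ρ²/(1−ρ) = 0.2022/0.5503 = 0.3674

Final: 0.3674


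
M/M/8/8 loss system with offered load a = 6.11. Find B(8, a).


B(c,a) = (a^c/c!) / Σ_{k=0}^{c} a^k/k!
a^8/8! = 48.173606
Σ terms (k=0..8): 1.00000 + 6.11000 + 18.66605 + 38.01652 + 58.07024 + 70.96183 + 72.26280 + 63.07510 + 48.17361 = 376.336140
B = 48.173606/376.336140 = 0.128007

Final: 0.128007


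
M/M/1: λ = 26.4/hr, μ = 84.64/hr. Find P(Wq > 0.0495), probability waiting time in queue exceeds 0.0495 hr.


ρ = 26.4/84.64 = 0.3119
P(Wq > t) = ρ·e^{−(μ−λ)t} = 0.3119·e^{−2.8829}
= 0.3119·0.055973 = 0.017459

Final: 0.017459


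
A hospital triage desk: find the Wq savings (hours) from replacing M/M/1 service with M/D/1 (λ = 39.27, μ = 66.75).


ρ = 39.27/66.75 = 0.5883
Wq(M/M/1) = ρ/(μ−λ) = 0.5883/27.48 = 0.02141 hr
Wq(M/D/1) = ρ/(2(μ−λ)) = 0.01070 hr
Savings = 0.02141 − 0.01070 = 0.01070 hr

Final: 0.01070 hr


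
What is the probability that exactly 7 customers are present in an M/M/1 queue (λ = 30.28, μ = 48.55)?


ρ = 30.28/48.55 = 0.6237
P_n = (1−ρ)·ρ^n = (1 − 0.6237)·0.6237^7 = 0.3763·0.036708 = 0.013814

Final: 0.013814


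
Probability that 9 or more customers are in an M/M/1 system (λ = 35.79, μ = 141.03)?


ρ = 35.79/141.03 = 0.2538
P(N ≥ n) = ρ^n = 0.2538^9 = 0.000004366

Final: 0.000004366


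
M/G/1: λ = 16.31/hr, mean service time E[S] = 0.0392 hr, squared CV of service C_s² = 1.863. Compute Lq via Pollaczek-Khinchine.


ρ = λ·E[S] = 16.31·0.0392 = 0.6394
Lq = ρ²(1+C_s²)/(2(1−ρ)) = 0.4088·(1+1.863)/(2·0.3606)
= 0.4088·2.8630/0.7213 = 1.62251

Final: 1.62251


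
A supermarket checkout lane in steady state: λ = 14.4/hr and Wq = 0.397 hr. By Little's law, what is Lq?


Lq = λWq = 14.4·0.397 = 5.7168

Final: 5.7168


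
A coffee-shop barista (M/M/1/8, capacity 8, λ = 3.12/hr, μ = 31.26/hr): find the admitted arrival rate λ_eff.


ρ = 0.09981; P_K = (1−ρ)ρ^8/(1−ρ^9) = 0.000000008865
λ_eff = λ(1 − P_K) = 3.12·(1 − 0.000000008865) = 3.12·1.000000 = 3.1200 /hr

Final: 3.1200 /hr


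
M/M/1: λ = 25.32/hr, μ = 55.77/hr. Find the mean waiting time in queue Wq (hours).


ρ = 25.32/55.77 = 0.4540
Wq = ρ/(μ−λ) = 0.4540/(55.77 − 25.32) = 0.4540/30.45 = 0.01491 hr

Final: 0.01491 hr


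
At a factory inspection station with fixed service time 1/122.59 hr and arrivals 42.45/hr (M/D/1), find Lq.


ρ = 42.45/122.59 = 0.3463
M/D/1: Lq = ρ²/(2(1−ρ)) = 0.1199/(2·0.6537) = 0.09171

Final: 0.09171


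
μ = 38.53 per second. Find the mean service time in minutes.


Mean service time = 1/μ = 1/38.53 second = 0.02595 second
In minutes: 0.02595 × 0.0166667 = 0.0004326 min

Final: 0.0004326 min


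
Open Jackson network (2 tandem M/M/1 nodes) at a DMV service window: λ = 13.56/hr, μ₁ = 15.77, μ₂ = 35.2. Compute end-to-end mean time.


Each node sees arrival rate λ = 13.56/hr (tandem ⇒ throughput preserved).
W₁ = 1/(μ₁−λ) = 1/(15.77−13.56) = 0.45249 hr
W₂ = 1/(μ₂−λ) = 1/(35.2−13.56) = 0.04621 hr
W_total = W₁ + W₂ = 0.45249 + 0.04621 = 0.49870 hr

Final: 0.49870 hr


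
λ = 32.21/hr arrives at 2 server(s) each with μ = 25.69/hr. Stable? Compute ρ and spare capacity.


Total capacity cμ = 2·25.69 = 51.38/hr
ρ = λ/(cμ) = 32.21/51.38 = 0.6269
Stable ⇔ ρ < 1: YES
Spare capacity = cμ − λ = 51.38 − 32.21 = 19.17/hr

Final: ρ = 0.6269; stable; margin = 19.17/hr


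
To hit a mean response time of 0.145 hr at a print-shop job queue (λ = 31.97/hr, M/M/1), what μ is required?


W = 1/(μ−λ) ⇒ μ − λ = 1/W = 1/0.145 = 6.8966
μ = λ + 1/W = 31.97 + 6.8966 = 38.8666 per hr

Final: 38.8666 /hr


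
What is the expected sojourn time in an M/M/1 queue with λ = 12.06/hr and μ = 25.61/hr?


W = 1/(μ−λ) = 1/(25.61 − 12.06) = 1/13.55 = 0.07380 hr

Final: 0.07380 hr


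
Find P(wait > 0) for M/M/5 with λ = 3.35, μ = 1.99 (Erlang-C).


a = λ/μ = 1.6834; ρ = a/5 = 0.3367
P₀ = 0.185187 (from M/M/c formula)
C(c,a) = [a^c/(c!(1−ρ))]·P₀ = [13.51944/(120·0.6633)]·0.185187
= 0.16985·0.185187 = 0.031453

Final: 0.031453


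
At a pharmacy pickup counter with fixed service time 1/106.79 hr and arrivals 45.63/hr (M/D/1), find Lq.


ρ = 45.63/106.79 = 0.4273
M/D/1: Lq = ρ²/(2(1−ρ)) = 0.1826/(2·0.5727) = 0.15939

Final: 0.15939


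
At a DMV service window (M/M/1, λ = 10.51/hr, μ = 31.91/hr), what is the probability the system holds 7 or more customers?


ρ = 10.51/31.91 = 0.3294
P(N ≥ n) = ρ^n = 0.3294^7 = 0.0004205

Final: 0.0004205


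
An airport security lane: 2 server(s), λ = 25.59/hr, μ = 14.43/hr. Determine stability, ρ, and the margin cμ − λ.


Total capacity cμ = 2·14.43 = 28.86/hr
ρ = λ/(cμ) = 25.59/28.86 = 0.8867
Stable ⇔ ρ < 1: YES
Spare capacity = cμ − λ = 28.86 − 25.59 = 3.27/hr

Final: ρ = 0.8867; stable; margin = 3.27/hr


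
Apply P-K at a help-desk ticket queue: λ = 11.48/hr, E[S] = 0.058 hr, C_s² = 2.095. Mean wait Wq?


ρ = λ·E[S] = 11.48·0.058 = 0.6658
E[S²] = E[S]²(1+C_s²) = 0.058²·(1+2.095) = 0.010412
Wq = λ·E[S²]/(2(1−ρ)) = 11.48·0.010412/(2·0.3342) = 0.17884 hr

Final: 0.17884 hr


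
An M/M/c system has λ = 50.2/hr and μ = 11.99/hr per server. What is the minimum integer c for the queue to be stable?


Stability requires cμ > λ ⇔ c > λ/μ.
λ/μ = 50.2/11.99 = 4.1868
Minimum integer c = ⌊4.1868⌋ + 1 = 5
Check: 5·11.99 = 59.95 > 50.2, while 4·11.99 = 47.96 ≤ 50.2

Final: 5 servers


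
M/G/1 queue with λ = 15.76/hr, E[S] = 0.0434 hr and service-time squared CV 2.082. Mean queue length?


ρ = λ·E[S] = 15.76·0.0434 = 0.6840
Lq = ρ²(1+C_s²)/(2(1−ρ)) = 0.4678·(1+2.082)/(2·0.3160)
= 0.4678·3.0820/0.6320 = 2.28132

Final: 2.28132


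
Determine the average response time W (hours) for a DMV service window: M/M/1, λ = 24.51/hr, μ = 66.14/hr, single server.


W = 1/(μ−λ) = 1/(66.14 − 24.51) = 1/41.63 = 0.02402 hr

Final: 0.02402 hr


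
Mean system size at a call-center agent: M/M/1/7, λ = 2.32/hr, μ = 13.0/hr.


ρ = 2.32/13.0 = 0.1785
L = ρ[1 − (K+1)ρ^K + Kρ^(K+1)] / [(1−ρ)(1−ρ^(K+1))]
Numerator: 0.1785·(1 − 8·0.000005765 + 7·0.000001029) = 0.178455
Denominator: (0.8215)·(0.999999) = 0.821538
L = 0.178455/0.821538 = 0.2172

Final: 0.2172


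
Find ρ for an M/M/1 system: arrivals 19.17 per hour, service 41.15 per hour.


ρ = λ/μ = 19.17/41.15 = 0.4659

Final: 0.4659


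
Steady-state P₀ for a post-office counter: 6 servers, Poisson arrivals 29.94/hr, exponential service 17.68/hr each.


a = λ/μ = 29.94/17.68 = 1.6934; ρ = a/c = 0.2822
Σ_{k=0}^{5} a^k/k! (terms k=0..5) = 1.00000 + 1.69344 + 1.43387 + 0.80939 + 0.34266 + 0.11606 = 5.39541
Tail: a^6/(6!(1−ρ)) = 23.58399/(720·0.7178) = 0.04564
P₀ = 1/(5.39541 + 0.04564) = 1/5.44105 = 0.183788

Final: 0.183788


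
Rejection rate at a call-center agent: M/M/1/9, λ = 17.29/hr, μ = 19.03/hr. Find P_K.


ρ = λ/μ = 17.29/19.03 = 0.9086
P_K = (1−ρ)ρ^K/(1−ρ^(K+1)) = (0.09143·0.421896)/(1 − 0.383321)
= 0.038576/0.616679 = 0.062554

Final: 0.062554


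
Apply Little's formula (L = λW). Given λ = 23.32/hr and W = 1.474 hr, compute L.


L = λW = 23.32·1.474 = 34.3737

Final: 34.3737


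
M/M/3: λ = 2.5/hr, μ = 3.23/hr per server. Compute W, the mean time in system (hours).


a = 0.7740; ρ = 0.2580; P₀ = 0.459205
Lq = P₀·a^c·ρ/(c!(1−ρ)²) = 0.01663
Wq = Lq/λ = 0.01663/2.5 = 0.006652 hr
W = Wq + 1/μ = 0.006652 + 0.30960 = 0.31625 hr

Final: 0.31625 hr


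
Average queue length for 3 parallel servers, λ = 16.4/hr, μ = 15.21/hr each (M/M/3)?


a = λ/μ = 1.0782; ρ = a/3 = 0.3594
P₀ = 0.334932
Lq = P₀·a^c·ρ / (c!·(1−ρ)²) = 0.334932·1.25356·0.3594/(6·0.41035)
= 0.06129

Final: 0.06129


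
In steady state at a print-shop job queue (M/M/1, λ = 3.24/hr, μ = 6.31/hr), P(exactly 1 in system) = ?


ρ = 3.24/6.31 = 0.5135
P_n = (1−ρ)·ρ^n = (1 − 0.5135)·0.5135^1 = 0.4865·0.513471 = 0.249819

Final: 0.249819


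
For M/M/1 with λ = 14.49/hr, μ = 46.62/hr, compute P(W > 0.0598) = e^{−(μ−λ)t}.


W ~ Exponential(μ−λ) for M/M/1.
μ − λ = 46.62 − 14.49 = 32.1300
P(W > t) = e^{−(μ−λ)t} = e^{−1.9214} = 0.146406

Final: 0.146406


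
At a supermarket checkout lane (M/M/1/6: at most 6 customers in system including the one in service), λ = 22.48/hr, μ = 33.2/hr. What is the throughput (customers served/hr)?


ρ = 0.6771; P_K = (1−ρ)ρ^6/(1−ρ^7) = 0.033290
λ_eff = λ(1 − P_K) = 22.48·(1 − 0.033290) = 22.48·0.966710 = 21.7316 /hr

Final: 21.7316 /hr


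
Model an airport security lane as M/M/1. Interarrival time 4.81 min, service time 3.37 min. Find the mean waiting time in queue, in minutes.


λ = 60/4.81 = 12.4740 /hr
μ = 60/3.37 = 17.8042 /hr
ρ = λ/μ = 12.4740/17.8042 = 0.7006
Wq = ρ/(μ−λ) = 0.7006/(17.8042−12.4740) = 0.13145 hr
In minutes: 0.13145·60 = 7.887 min

Final: 7.887 min


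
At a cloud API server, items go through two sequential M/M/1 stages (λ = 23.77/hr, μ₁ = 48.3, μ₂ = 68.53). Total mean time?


Each node sees arrival rate λ = 23.77/hr (tandem ⇒ throughput preserved).
W₁ = 1/(μ₁−λ) = 1/(48.3−23.77) = 0.04077 hr
W₂ = 1/(μ₂−λ) = 1/(68.53−23.77) = 0.02234 hr
W_total = W₁ + W₂ = 0.04077 + 0.02234 = 0.06311 hr

Final: 0.06311 hr


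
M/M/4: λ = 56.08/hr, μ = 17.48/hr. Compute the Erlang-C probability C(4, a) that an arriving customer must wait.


a = λ/μ = 3.2082; ρ = a/4 = 0.8021
P₀ = 0.026911 (from M/M/c formula)
C(c,a) = [a^c/(c!(1−ρ))]·P₀ = [105.94155/(24·0.1979)]·0.026911
= 22.30080·0.026911 = 0.600144

Final: 0.600144


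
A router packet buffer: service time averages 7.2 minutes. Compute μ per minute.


μ = 1/(service time) in consistent units.
1 minute = 1 min, so μ = 1/7.2 = 0.1389 per minute

Final: 0.1389 /min


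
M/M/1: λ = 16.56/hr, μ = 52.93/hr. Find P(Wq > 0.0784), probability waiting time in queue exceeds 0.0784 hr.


ρ = 16.56/52.93 = 0.3129
P(Wq > t) = ρ·e^{−(μ−λ)t} = 0.3129·e^{−2.8514}
= 0.3129·0.057763 = 0.018072

Final: 0.018072


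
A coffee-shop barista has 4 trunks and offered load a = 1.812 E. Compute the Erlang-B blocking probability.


B(c,a) = (a^c/c!) / Σ_{k=0}^{c} a^k/k!
a^4/4! = 0.449181
Σ terms (k=0..4): 1.00000 + 1.81200 + 1.64167 + 0.99157 + 0.44918 = 5.894423
B = 0.449181/5.894423 = 0.076204

Final: 0.076204


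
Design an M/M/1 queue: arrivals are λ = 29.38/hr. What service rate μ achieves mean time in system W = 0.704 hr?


W = 1/(μ−λ) ⇒ μ − λ = 1/W = 1/0.704 = 1.4205
μ = λ + 1/W = 29.38 + 1.4205 = 30.8005 per hr

Final: 30.8005 /hr


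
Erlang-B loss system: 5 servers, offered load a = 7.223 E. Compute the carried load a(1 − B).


B(5,7.223) = 0.437638 (Erlang-B)
Carried load = a(1 − B) = 7.223·(1 − 0.437638) = 7.223·0.562362 = 4.0619 E

Final: 4.0619 Erlangs


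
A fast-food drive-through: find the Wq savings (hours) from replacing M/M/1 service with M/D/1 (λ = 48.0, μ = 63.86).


ρ = 48.0/63.86 = 0.7516
Wq(M/M/1) = ρ/(μ−λ) = 0.7516/15.86 = 0.04739 hr
Wq(M/D/1) = ρ/(2(μ−λ)) = 0.02370 hr
Savings = 0.04739 − 0.02370 = 0.02370 hr

Final: 0.02370 hr


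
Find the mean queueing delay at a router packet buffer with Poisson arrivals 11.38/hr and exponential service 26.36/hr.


ρ = 11.38/26.36 = 0.4317
Wq = ρ/(μ−λ) = 0.4317/(26.36 − 11.38) = 0.4317/14.98 = 0.02882 hr

Final: 0.02882 hr


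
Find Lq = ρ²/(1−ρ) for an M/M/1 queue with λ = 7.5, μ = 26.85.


ρ = 7.5/26.85 = 0.2793
Lq = ρ²/(1−ρ) = 0.07803/0.7207 = 0.1083

Final: 0.1083


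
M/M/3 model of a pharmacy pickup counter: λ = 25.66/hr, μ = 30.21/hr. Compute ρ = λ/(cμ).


ρ = λ/(cμ) = 25.66/(3·30.21) = 25.66/90.63 = 0.2831

Final: 0.2831


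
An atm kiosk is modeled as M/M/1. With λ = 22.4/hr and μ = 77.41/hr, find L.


ρ = λ/μ = 22.4/77.41 = 0.2894
L = ρ/(1−ρ) = 0.2894/(1 − 0.2894) = 0.2894/0.7106 = 0.4072

Final: 0.4072


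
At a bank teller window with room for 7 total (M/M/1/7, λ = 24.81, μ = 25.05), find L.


ρ = 24.81/25.05 = 0.9904
L = ρ[1 − (K+1)ρ^K + Kρ^(K+1)] / [(1−ρ)(1−ρ^(K+1))]
Numerator: 0.9904·(1 − 8·0.934831 + 7·0.925875) = 0.002450
Denominator: (0.009581)·(0.074125) = 0.0007102
L = 0.002450/0.0007102 = 3.4495

Final: 3.4495


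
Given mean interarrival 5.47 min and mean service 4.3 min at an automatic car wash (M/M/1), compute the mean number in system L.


λ = 60/5.47 = 10.9689 /hr
μ = 60/4.3 = 13.9535 /hr
ρ = λ/μ = 10.9689/13.9535 = 0.7861
L = ρ/(1−ρ) = 0.7861/0.2139 = 3.6752

Final: 3.6752


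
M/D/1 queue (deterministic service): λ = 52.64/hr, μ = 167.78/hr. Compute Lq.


ρ = 52.64/167.78 = 0.3137
M/D/1: Lq = ρ²/(2(1−ρ)) = 0.09844/(2·0.6863) = 0.07172

Final: 0.07172


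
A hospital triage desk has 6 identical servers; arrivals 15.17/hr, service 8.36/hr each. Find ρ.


ρ = λ/(cμ) = 15.17/(6·8.36) = 15.17/50.16 = 0.3024

Final: 0.3024


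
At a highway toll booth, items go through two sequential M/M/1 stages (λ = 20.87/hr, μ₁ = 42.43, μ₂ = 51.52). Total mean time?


Each node sees arrival rate λ = 20.87/hr (tandem ⇒ throughput preserved).
W₁ = 1/(μ₁−λ) = 1/(42.43−20.87) = 0.04638 hr
W₂ = 1/(μ₂−λ) = 1/(51.52−20.87) = 0.03263 hr
W_total = W₁ + W₂ = 0.04638 + 0.03263 = 0.07901 hr

Final: 0.07901 hr


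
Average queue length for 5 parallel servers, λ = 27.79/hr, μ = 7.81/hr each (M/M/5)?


a = λ/μ = 3.5583; ρ = a/5 = 0.7117
P₀ = 0.024060
Lq = P₀·a^c·ρ / (c!·(1−ρ)²) = 0.024060·570.41057·0.7117/(120·0.08314)
= 0.97891

Final: 0.97891


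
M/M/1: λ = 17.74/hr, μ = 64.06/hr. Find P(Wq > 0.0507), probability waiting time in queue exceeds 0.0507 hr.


ρ = 17.74/64.06 = 0.2769
P(Wq > t) = ρ·e^{−(μ−λ)t} = 0.2769·e^{−2.3484}
= 0.2769·0.095520 = 0.026452

Final: 0.026452


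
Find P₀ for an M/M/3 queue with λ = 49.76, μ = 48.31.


a = λ/μ = 49.76/48.31 = 1.0300; ρ = a/c = 0.3433
Σ_{k=0}^{2} a^k/k! (terms k=0..2) = 1.00000 + 1.03001 + 0.53046 = 2.56048
Tail: a^3/(3!(1−ρ)) = 1.09277/(6·0.6567) = 0.27736
P₀ = 1/(2.56048 + 0.27736) = 1/2.83784 = 0.352381

Final: 0.352381


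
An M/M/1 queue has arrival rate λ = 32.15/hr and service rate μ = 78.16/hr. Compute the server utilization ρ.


ρ = λ/μ = 32.15/78.16 = 0.4113

Final: 0.4113


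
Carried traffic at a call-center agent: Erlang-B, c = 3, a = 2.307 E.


B(3,2.307) = 0.255337 (Erlang-B)
Carried load = a(1 − B) = 2.307·(1 − 0.255337) = 2.307·0.744663 = 1.7179 E

Final: 1.7179 Erlangs


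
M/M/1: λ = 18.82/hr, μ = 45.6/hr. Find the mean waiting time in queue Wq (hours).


ρ = 18.82/45.6 = 0.4127
Wq = ρ/(μ−λ) = 0.4127/(45.6 − 18.82) = 0.4127/26.78 = 0.01541 hr

Final: 0.01541 hr


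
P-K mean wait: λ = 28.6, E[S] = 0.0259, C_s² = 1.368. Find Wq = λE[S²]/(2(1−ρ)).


ρ = λ·E[S] = 28.6·0.0259 = 0.7407
E[S²] = E[S]²(1+C_s²) = 0.0259²·(1+1.368) = 0.001588
Wq = λ·E[S²]/(2(1−ρ)) = 28.6·0.001588/(2·0.2593) = 0.08762 hr

Final: 0.08762 hr


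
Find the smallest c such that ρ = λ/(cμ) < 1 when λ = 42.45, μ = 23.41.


Stability requires cμ > λ ⇔ c > λ/μ.
λ/μ = 42.45/23.41 = 1.8133
Minimum integer c = ⌊1.8133⌋ + 1 = 2
Check: 2·23.41 = 46.82 > 42.45, while 1·23.41 = 23.41 ≤ 42.45

Final: 2 servers


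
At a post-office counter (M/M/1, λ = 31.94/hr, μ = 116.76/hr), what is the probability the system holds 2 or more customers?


ρ = 31.94/116.76 = 0.2736
P(N ≥ n) = ρ^n = 0.2736^2 = 0.074831

Final: 0.074831


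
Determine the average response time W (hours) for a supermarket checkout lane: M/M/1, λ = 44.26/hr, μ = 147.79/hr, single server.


W = 1/(μ−λ) = 1/(147.79 − 44.26) = 1/103.53 = 0.009659 hr

Final: 0.009659 hr


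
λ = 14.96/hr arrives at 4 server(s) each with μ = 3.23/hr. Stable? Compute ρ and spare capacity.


Total capacity cμ = 4·3.23 = 12.92/hr
ρ = λ/(cμ) = 14.96/12.92 = 1.1579
Stable ⇔ ρ < 1: NO
Spare capacity = cμ − λ = 12.92 − 14.96 = -2.04/hr

Final: ρ = 1.1579; unstable; margin = -2.04/hr


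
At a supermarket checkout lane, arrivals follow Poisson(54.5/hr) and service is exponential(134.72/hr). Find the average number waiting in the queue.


ρ = 54.5/134.72 = 0.4045
Lq = ρ²/(1−ρ) = 0.1637/0.5955 = 0.2748

Final: 0.2748


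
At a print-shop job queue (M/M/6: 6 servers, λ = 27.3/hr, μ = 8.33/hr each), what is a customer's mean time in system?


a = 3.2773; ρ = 0.5462; P₀ = 0.036678
Lq = P₀·a^c·ρ/(c!(1−ρ)²) = 0.16744
Wq = Lq/λ = 0.16744/27.3 = 0.006133 hr
W = Wq + 1/μ = 0.006133 + 0.12005 = 0.12618 hr

Final: 0.12618 hr


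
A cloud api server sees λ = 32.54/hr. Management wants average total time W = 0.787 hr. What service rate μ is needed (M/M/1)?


W = 1/(μ−λ) ⇒ μ − λ = 1/W = 1/0.787 = 1.2706
μ = λ + 1/W = 32.54 + 1.2706 = 33.8106 per hr

Final: 33.8106 /hr


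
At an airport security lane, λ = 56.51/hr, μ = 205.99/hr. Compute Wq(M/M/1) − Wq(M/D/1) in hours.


ρ = 56.51/205.99 = 0.2743
Wq(M/M/1) = ρ/(μ−λ) = 0.2743/149.48 = 0.001835 hr
Wq(M/D/1) = ρ/(2(μ−λ)) = 0.0009176 hr
Savings = 0.001835 − 0.0009176 = 0.0009176 hr

Final: 0.0009176 hr


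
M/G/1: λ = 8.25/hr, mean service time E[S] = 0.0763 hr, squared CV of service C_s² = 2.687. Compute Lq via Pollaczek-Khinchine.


ρ = λ·E[S] = 8.25·0.0763 = 0.6295
Lq = ρ²(1+C_s²)/(2(1−ρ)) = 0.3962·(1+2.687)/(2·0.3705)
= 0.3962·3.6870/0.7410 = 1.97144

Final: 1.97144


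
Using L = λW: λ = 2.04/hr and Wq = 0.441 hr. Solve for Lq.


Lq = λWq = 2.04·0.441 = 0.8996

Final: 0.8996


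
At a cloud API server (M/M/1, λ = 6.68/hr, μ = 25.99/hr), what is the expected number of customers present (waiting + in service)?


ρ = λ/μ = 6.68/25.99 = 0.2570
L = ρ/(1−ρ) = 0.2570/(1 − 0.2570) = 0.2570/0.7430 = 0.3459

Final: 0.3459


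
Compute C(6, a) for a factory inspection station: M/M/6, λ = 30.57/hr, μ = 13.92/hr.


a = λ/μ = 2.1961; ρ = a/6 = 0.3660
P₀ = 0.110944 (from M/M/c formula)
C(c,a) = [a^c/(c!(1−ρ))]·P₀ = [112.18563/(720·0.6340)]·0.110944
= 0.24577·0.110944 = 0.027267

Final: 0.027267


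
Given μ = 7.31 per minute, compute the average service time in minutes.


Mean service time = 1/μ = 1/7.31 minute = 0.13680 minute
In minutes: 0.13680 × 1 = 0.1368 min

Final: 0.1368 min


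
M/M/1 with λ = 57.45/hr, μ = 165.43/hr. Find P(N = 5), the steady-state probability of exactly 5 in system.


ρ = 57.45/165.43 = 0.3473
P_n = (1−ρ)·ρ^n = (1 − 0.3473)·0.3473^5 = 0.6527·0.005051 = 0.003297

Final: 0.003297


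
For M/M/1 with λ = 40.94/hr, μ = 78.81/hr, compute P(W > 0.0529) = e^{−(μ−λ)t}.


W ~ Exponential(μ−λ) for M/M/1.
μ − λ = 78.81 − 40.94 = 37.8700
P(W > t) = e^{−(μ−λ)t} = e^{−2.0033} = 0.134886

Final: 0.134886


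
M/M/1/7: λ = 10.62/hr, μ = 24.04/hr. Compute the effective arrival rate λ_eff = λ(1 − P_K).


ρ = 0.4418; P_K = (1−ρ)ρ^7/(1−ρ^8) = 0.001836
λ_eff = λ(1 − P_K) = 10.62·(1 − 0.001836) = 10.62·0.998164 = 10.6005 /hr

Final: 10.6005 /hr


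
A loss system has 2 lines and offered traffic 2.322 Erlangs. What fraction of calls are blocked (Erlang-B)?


B(c,a) = (a^c/c!) / Σ_{k=0}^{c} a^k/k!
a^2/2! = 2.695842
Σ terms (k=0..2): 1.00000 + 2.32200 + 2.69584 = 6.017842
B = 2.695842/6.017842 = 0.447975

Final: 0.447975


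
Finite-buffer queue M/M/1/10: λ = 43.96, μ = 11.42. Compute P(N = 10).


ρ = λ/μ = 43.96/11.42 = 3.8494
P_K = (1−ρ)ρ^K/(1−ρ^(K+1)) = (-2.8494·714357.812019)/(1 − 2749839.703708)
= -2035481.891689/-2749838.703708 = 0.740219

Final: 0.740219


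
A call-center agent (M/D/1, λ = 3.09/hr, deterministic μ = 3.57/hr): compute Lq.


ρ = 3.09/3.57 = 0.8655
M/D/1: Lq = ρ²/(2(1−ρ)) = 0.7492/(2·0.1345) = 2.78598

Final: 2.78598


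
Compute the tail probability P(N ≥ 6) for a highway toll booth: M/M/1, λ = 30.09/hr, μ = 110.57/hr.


ρ = 30.09/110.57 = 0.2721
P(N ≥ n) = ρ^n = 0.2721^6 = 0.0004062

Final: 0.0004062


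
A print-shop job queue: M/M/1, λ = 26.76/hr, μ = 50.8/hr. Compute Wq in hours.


ρ = 26.76/50.8 = 0.5268
Wq = ρ/(μ−λ) = 0.5268/(50.8 − 26.76) = 0.5268/24.04 = 0.02191 hr

Final: 0.02191 hr


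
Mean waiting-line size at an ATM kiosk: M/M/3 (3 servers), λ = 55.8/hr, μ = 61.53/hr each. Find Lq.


a = λ/μ = 0.9069; ρ = a/3 = 0.3023
P₀ = 0.400601
Lq = P₀·a^c·ρ / (c!·(1−ρ)²) = 0.400601·0.74583·0.3023/(6·0.48680)
= 0.03092

Final: 0.03092


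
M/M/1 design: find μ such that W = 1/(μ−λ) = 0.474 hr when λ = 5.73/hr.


W = 1/(μ−λ) ⇒ μ − λ = 1/W = 1/0.474 = 2.1097
μ = λ + 1/W = 5.73 + 2.1097 = 7.8397 per hr

Final: 7.8397 /hr


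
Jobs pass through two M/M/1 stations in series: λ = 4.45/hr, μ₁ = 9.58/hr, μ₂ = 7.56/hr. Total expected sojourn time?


Each node sees arrival rate λ = 4.45/hr (tandem ⇒ throughput preserved).
W₁ = 1/(μ₁−λ) = 1/(9.58−4.45) = 0.19493 hr
W₂ = 1/(μ₂−λ) = 1/(7.56−4.45) = 0.32154 hr
W_total = W₁ + W₂ = 0.19493 + 0.32154 = 0.51648 hr

Final: 0.51648 hr


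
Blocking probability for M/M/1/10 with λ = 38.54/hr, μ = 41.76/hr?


ρ = λ/μ = 38.54/41.76 = 0.9229
P_K = (1−ρ)ρ^K/(1−ρ^(K+1)) = (0.07711·0.448242)/(1 − 0.413679)
= 0.034563/0.586321 = 0.058948

Final: 0.058948


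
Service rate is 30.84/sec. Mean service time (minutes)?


Mean service time = 1/μ = 1/30.84 second = 0.03243 second
In minutes: 0.03243 × 0.0166667 = 0.0005404 min

Final: 0.0005404 min


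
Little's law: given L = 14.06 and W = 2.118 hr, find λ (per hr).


λ = L/W = 14.06/2.118 = 6.6383 /hr

Final: 6.6383 /hr


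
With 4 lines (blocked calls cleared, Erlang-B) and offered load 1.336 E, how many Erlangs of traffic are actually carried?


B(4,1.336) = 0.035317 (Erlang-B)
Carried load = a(1 − B) = 1.336·(1 − 0.035317) = 1.336·0.964683 = 1.2888 E

Final: 1.2888 Erlangs


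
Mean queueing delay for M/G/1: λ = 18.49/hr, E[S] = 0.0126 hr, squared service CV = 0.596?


ρ = λ·E[S] = 18.49·0.0126 = 0.2330
E[S²] = E[S]²(1+C_s²) = 0.0126²·(1+0.596) = 0.0002534
Wq = λ·E[S²]/(2(1−ρ)) = 18.49·0.0002534/(2·0.7670) = 0.003054 hr

Final: 0.003054 hr


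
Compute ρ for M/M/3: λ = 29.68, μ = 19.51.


ρ = λ/(cμ) = 29.68/(3·19.51) = 29.68/58.53 = 0.5071

Final: 0.5071


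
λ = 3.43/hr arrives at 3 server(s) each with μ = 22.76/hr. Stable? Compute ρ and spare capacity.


Total capacity cμ = 3·22.76 = 68.28/hr
ρ = λ/(cμ) = 3.43/68.28 = 0.05023
Stable ⇔ ρ < 1: YES
Spare capacity = cμ − λ = 68.28 − 3.43 = 64.85/hr

Final: ρ = 0.05023; stable; margin = 64.85/hr


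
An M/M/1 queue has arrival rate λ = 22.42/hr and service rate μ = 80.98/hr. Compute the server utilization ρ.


ρ = λ/μ = 22.42/80.98 = 0.2769

Final: 0.2769


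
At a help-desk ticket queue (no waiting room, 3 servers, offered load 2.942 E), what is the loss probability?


B(c,a) = (a^c/c!) / Σ_{k=0}^{c} a^k/k!
a^3/3! = 4.244013
Σ terms (k=0..3): 1.00000 + 2.94200 + 4.32768 + 4.24401 = 12.513695
B = 4.244013/12.513695 = 0.339149

Final: 0.339149


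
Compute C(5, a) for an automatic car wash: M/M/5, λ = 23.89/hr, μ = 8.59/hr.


a = λ/μ = 2.7811; ρ = a/5 = 0.5562
P₀ = 0.059344 (from M/M/c formula)
C(c,a) = [a^c/(c!(1−ρ))]·P₀ = [166.38529/(120·0.4438)]·0.059344
= 3.12445·0.059344 = 0.185417

Final: 0.185417


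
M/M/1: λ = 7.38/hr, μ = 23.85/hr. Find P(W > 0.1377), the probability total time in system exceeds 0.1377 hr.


W ~ Exponential(μ−λ) for M/M/1.
μ − λ = 23.85 − 7.38 = 16.4700
P(W > t) = e^{−(μ−λ)t} = e^{−2.2679} = 0.103527

Final: 0.103527


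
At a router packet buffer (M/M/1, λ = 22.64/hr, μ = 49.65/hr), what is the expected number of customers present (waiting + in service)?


ρ = λ/μ = 22.64/49.65 = 0.4560
L = ρ/(1−ρ) = 0.4560/(1 − 0.4560) = 0.4560/0.5440 = 0.8382

Final: 0.8382


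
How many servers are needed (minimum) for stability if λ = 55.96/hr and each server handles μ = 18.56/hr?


Stability requires cμ > λ ⇔ c > λ/μ.
λ/μ = 55.96/18.56 = 3.0151
Minimum integer c = ⌊3.0151⌋ + 1 = 4
Check: 4·18.56 = 74.24 > 55.96, while 3·18.56 = 55.68 ≤ 55.96

Final: 4 servers


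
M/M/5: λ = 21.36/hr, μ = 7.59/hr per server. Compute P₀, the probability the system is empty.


a = λ/μ = 21.36/7.59 = 2.8142; ρ = a/c = 0.5628
Σ_{k=0}^{4} a^k/k! (terms k=0..4) = 1.00000 + 2.81423 + 3.95994 + 3.71473 + 2.61352 = 14.10243
Tail: a^5/(5!(1−ρ)) = 176.52140/(120·0.4372) = 3.36497
P₀ = 1/(14.10243 + 3.36497) = 1/17.46740 = 0.057250

Final: 0.057250


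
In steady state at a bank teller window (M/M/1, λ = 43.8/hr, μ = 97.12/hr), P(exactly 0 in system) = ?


ρ = 43.8/97.12 = 0.4510
P_n = (1−ρ)·ρ^n = (1 − 0.4510)·0.4510^0 = 0.5490·1.000000 = 0.549012

Final: 0.549012


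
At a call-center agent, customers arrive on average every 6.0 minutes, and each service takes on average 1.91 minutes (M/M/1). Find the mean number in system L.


λ = 60/6.0 = 10.0000 /hr
μ = 60/1.91 = 31.4136 /hr
ρ = λ/μ = 10.0000/31.4136 = 0.3183
L = ρ/(1−ρ) = 0.3183/0.6817 = 0.4670

Final: 0.4670


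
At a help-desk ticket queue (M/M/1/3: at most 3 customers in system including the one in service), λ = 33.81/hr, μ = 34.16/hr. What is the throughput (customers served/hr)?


ρ = 0.9898; P_K = (1−ρ)ρ^3/(1−ρ^4) = 0.246151
λ_eff = λ(1 − P_K) = 33.81·(1 − 0.246151) = 33.81·0.753849 = 25.4876 /hr

Final: 25.4876 /hr


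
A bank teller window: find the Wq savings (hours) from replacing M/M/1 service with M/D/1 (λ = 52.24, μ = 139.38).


ρ = 52.24/139.38 = 0.3748
Wq(M/M/1) = ρ/(μ−λ) = 0.3748/87.14 = 0.004301 hr
Wq(M/D/1) = ρ/(2(μ−λ)) = 0.002151 hr
Savings = 0.004301 − 0.002151 = 0.002151 hr

Final: 0.002151 hr


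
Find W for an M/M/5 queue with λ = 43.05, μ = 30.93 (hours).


a = 1.3919; ρ = 0.2784; P₀ = 0.248350
Lq = P₀·a^c·ρ/(c!(1−ρ)²) = 0.005779
Wq = Lq/λ = 0.005779/43.05 = 0.0001342 hr
W = Wq + 1/μ = 0.0001342 + 0.03233 = 0.03247 hr

Final: 0.03247 hr


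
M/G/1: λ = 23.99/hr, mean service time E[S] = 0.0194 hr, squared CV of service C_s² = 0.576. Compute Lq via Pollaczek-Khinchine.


ρ = λ·E[S] = 23.99·0.0194 = 0.4654
Lq = ρ²(1+C_s²)/(2(1−ρ)) = 0.2166·(1+0.576)/(2·0.5346)
= 0.2166·1.5760/1.0692 = 0.31928

Final: 0.31928


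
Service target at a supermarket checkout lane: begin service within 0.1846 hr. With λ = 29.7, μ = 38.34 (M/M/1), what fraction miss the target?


ρ = 29.7/38.34 = 0.7746
P(Wq > t) = ρ·e^{−(μ−λ)t} = 0.7746·e^{−1.5949}
= 0.7746·0.202920 = 0.157191

Final: 0.157191


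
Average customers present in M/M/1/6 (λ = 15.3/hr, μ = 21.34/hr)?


ρ = 15.3/21.34 = 0.7170
L = ρ[1 − (K+1)ρ^K + Kρ^(K+1)] / [(1−ρ)(1−ρ^(K+1))]
Numerator: 0.7170·(1 − 7·0.135826 + 6·0.097382) = 0.454205
Denominator: (0.2830)·(0.902618) = 0.255474
L = 0.454205/0.255474 = 1.7779

Final: 1.7779


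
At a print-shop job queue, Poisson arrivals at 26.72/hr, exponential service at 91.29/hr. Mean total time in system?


W = 1/(μ−λ) = 1/(91.29 − 26.72) = 1/64.57 = 0.01549 hr

Final: 0.01549 hr


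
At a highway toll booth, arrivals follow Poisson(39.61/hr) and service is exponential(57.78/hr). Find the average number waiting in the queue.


ρ = 39.61/57.78 = 0.6855
Lq = ρ²/(1−ρ) = 0.4700/0.3145 = 1.4944

Final: 1.4944


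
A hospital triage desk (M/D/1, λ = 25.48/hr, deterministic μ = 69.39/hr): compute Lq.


ρ = 25.48/69.39 = 0.3672
M/D/1: Lq = ρ²/(2(1−ρ)) = 0.1348/(2·0.6328) = 0.10654

Final: 0.10654


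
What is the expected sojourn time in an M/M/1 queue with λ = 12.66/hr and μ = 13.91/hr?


W = 1/(μ−λ) = 1/(13.91 − 12.66) = 1/1.25 = 0.8000 hr

Final: 0.8000 hr


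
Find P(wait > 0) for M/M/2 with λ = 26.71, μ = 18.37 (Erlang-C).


a = λ/μ = 1.4540; ρ = a/2 = 0.7270
P₀ = 0.158077 (from M/M/c formula)
C(c,a) = [a^c/(c!(1−ρ))]·P₀ = [2.11412/(2·0.2730)]·0.158077
= 3.87202·0.158077 = 0.612078

Final: 0.612078


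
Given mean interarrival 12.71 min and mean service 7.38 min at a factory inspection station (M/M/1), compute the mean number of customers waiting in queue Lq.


λ = 60/12.71 = 4.7207 /hr
μ = 60/7.38 = 8.1301 /hr
ρ = λ/μ = 4.7207/8.1301 = 0.5806
Lq = ρ²/(1−ρ) = 0.3371/0.4194 = 0.8040

Final: 0.8040


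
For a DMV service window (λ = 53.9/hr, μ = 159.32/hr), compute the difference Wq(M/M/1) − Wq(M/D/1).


ρ = 53.9/159.32 = 0.3383
Wq(M/M/1) = ρ/(μ−λ) = 0.3383/105.42 = 0.003209 hr
Wq(M/D/1) = ρ/(2(μ−λ)) = 0.001605 hr
Savings = 0.003209 − 0.001605 = 0.001605 hr

Final: 0.001605 hr


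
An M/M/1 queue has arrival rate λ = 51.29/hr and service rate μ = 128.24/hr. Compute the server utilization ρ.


ρ = λ/μ = 51.29/128.24 = 0.4000

Final: 0.4000


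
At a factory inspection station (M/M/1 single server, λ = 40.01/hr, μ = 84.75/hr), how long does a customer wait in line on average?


ρ = 40.01/84.75 = 0.4721
Wq = ρ/(μ−λ) = 0.4721/(84.75 − 40.01) = 0.4721/44.74 = 0.01055 hr

Final: 0.01055 hr


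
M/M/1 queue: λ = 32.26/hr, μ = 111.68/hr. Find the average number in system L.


ρ = λ/μ = 32.26/111.68 = 0.2889
L = ρ/(1−ρ) = 0.2889/(1 − 0.2889) = 0.2889/0.7111 = 0.4062

Final: 0.4062


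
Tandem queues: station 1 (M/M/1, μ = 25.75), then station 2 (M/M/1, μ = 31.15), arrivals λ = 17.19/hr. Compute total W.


Each node sees arrival rate λ = 17.19/hr (tandem ⇒ throughput preserved).
W₁ = 1/(μ₁−λ) = 1/(25.75−17.19) = 0.11682 hr
W₂ = 1/(μ₂−λ) = 1/(31.15−17.19) = 0.07163 hr
W_total = W₁ + W₂ = 0.11682 + 0.07163 = 0.18846 hr

Final: 0.18846 hr


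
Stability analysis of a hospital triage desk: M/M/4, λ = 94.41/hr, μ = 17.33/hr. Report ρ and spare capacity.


Total capacity cμ = 4·17.33 = 69.32/hr
ρ = λ/(cμ) = 94.41/69.32 = 1.3619
Stable ⇔ ρ < 1: NO
Spare capacity = cμ − λ = 69.32 − 94.41 = -25.09/hr

Final: ρ = 1.3619; unstable; margin = -25.09/hr


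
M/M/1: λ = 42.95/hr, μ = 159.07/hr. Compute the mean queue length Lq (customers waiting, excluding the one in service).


ρ = 42.95/159.07 = 0.2700
Lq = ρ²/(1−ρ) = 0.07290/0.7300 = 0.09987

Final: 0.09987


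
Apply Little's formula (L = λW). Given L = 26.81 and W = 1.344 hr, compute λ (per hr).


λ = L/W = 26.81/1.344 = 19.9479 /hr

Final: 19.9479 /hr


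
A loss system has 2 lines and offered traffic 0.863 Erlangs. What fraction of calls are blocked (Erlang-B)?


B(c,a) = (a^c/c!) / Σ_{k=0}^{c} a^k/k!
a^2/2! = 0.372385
Σ terms (k=0..2): 1.00000 + 0.86300 + 0.37238 = 2.235384
B = 0.372385/2.235384 = 0.166586

Final: 0.166586


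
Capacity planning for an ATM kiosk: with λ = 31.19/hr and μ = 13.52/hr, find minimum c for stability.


Stability requires cμ > λ ⇔ c > λ/μ.
λ/μ = 31.19/13.52 = 2.3070
Minimum integer c = ⌊2.3070⌋ + 1 = 3
Check: 3·13.52 = 40.56 > 31.19, while 2·13.52 = 27.04 ≤ 31.19

Final: 3 servers


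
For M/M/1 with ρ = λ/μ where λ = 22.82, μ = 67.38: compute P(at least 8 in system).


ρ = 22.82/67.38 = 0.3387
P(N ≥ n) = ρ^n = 0.3387^8 = 0.0001731

Final: 0.0001731


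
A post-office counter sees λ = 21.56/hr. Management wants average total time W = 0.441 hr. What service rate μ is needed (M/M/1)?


W = 1/(μ−λ) ⇒ μ − λ = 1/W = 1/0.441 = 2.2676
μ = λ + 1/W = 21.56 + 2.2676 = 23.8276 per hr

Final: 23.8276 /hr


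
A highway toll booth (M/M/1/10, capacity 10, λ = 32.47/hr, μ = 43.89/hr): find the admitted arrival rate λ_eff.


ρ = 0.7398; P_K = (1−ρ)ρ^10/(1−ρ^11) = 0.013260
λ_eff = λ(1 − P_K) = 32.47·(1 − 0.013260) = 32.47·0.986740 = 32.0395 /hr

Final: 32.0395 /hr


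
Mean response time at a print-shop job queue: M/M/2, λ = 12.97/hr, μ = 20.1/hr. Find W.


a = 0.6453; ρ = 0.3226; P₀ = 0.512131
Lq = P₀·a^c·ρ/(c!(1−ρ)²) = 0.07497
Wq = Lq/λ = 0.07497/12.97 = 0.005781 hr
W = Wq + 1/μ = 0.005781 + 0.04975 = 0.05553 hr

Final: 0.05553 hr


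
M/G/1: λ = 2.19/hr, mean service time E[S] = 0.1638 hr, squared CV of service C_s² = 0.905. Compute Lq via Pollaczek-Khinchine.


ρ = λ·E[S] = 2.19·0.1638 = 0.3587
Lq = ρ²(1+C_s²)/(2(1−ρ)) = 0.1287·(1+0.905)/(2·0.6413)
= 0.1287·1.9050/1.2826 = 0.19113

Final: 0.19113


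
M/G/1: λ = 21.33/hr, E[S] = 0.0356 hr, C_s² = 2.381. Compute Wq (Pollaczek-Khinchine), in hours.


ρ = λ·E[S] = 21.33·0.0356 = 0.7593
E[S²] = E[S]²(1+C_s²) = 0.0356²·(1+2.381) = 0.004285
Wq = λ·E[S²]/(2(1−ρ)) = 21.33·0.004285/(2·0.2407) = 0.18990 hr

Final: 0.18990 hr


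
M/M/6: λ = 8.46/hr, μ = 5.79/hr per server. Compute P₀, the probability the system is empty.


a = λ/μ = 8.46/5.79 = 1.4611; ρ = a/c = 0.2435
Σ_{k=0}^{5} a^k/k! (terms k=0..5) = 1.00000 + 1.46114 + 1.06746 + 0.51991 + 0.18991 + 0.05550 = 4.29392
Tail: a^6/(6!(1−ρ)) = 9.73085/(720·0.7565) = 0.01787
P₀ = 1/(4.29392 + 0.01787) = 1/4.31179 = 0.231922

Final: 0.231922


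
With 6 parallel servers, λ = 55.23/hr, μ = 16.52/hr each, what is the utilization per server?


ρ = λ/(cμ) = 55.23/(6·16.52) = 55.23/99.12 = 0.5572

Final: 0.5572


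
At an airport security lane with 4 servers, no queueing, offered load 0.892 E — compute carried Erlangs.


B(4,0.892) = 0.010835 (Erlang-B)
Carried load = a(1 − B) = 0.892·(1 − 0.010835) = 0.892·0.989165 = 0.8823 E

Final: 0.8823 Erlangs


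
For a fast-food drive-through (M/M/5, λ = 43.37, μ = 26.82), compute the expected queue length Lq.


a = λ/μ = 1.6171; ρ = a/5 = 0.3234
P₀ = 0.198004
Lq = P₀·a^c·ρ / (c!·(1−ρ)²) = 0.198004·11.05741·0.3234/(120·0.45777)
= 0.01289

Final: 0.01289


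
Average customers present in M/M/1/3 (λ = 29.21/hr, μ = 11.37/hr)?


ρ = 29.21/11.37 = 2.5690
L = ρ[1 − (K+1)ρ^K + Kρ^(K+1)] / [(1−ρ)(1−ρ^(K+1))]
Numerator: 2.5690·(1 − 4·16.955604 + 3·43.559649) = 164.050061
Denominator: (-1.5690)·(-42.559649) = 66.777848
L = 164.050061/66.777848 = 2.4567

Final: 2.4567


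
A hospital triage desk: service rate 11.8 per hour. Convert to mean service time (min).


Mean service time = 1/μ = 1/11.8 hour = 0.08475 hour
In minutes: 0.08475 × 60 = 5.0847 min

Final: 5.0847 min


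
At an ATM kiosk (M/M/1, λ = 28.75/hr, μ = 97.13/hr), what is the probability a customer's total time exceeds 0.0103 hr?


W ~ Exponential(μ−λ) for M/M/1.
μ − λ = 97.13 − 28.75 = 68.3800
P(W > t) = e^{−(μ−λ)t} = e^{−0.7043} = 0.494448

Final: 0.494448


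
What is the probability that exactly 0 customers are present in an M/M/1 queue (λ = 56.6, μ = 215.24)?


ρ = 56.6/215.24 = 0.2630
P_n = (1−ρ)·ρ^n = (1 − 0.2630)·0.2630^0 = 0.7370·1.000000 = 0.737038

Final: 0.737038


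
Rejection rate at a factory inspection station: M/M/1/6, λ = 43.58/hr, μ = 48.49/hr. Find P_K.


ρ = λ/μ = 43.58/48.49 = 0.8987
P_K = (1−ρ)ρ^K/(1−ρ^(K+1)) = (0.1013·0.527000)/(1 − 0.473637)
= 0.053363/0.526363 = 0.101380

Final: 0.101380


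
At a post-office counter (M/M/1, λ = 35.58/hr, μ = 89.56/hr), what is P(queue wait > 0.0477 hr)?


ρ = 35.58/89.56 = 0.3973
P(Wq > t) = ρ·e^{−(μ−λ)t} = 0.3973·e^{−2.5748}
= 0.3973·0.076166 = 0.030259

Final: 0.030259


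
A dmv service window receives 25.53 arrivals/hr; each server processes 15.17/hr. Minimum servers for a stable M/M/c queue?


Stability requires cμ > λ ⇔ c > λ/μ.
λ/μ = 25.53/15.17 = 1.6829
Minimum integer c = ⌊1.6829⌋ + 1 = 2
Check: 2·15.17 = 30.34 > 25.53, while 1·15.17 = 15.17 ≤ 25.53

Final: 2 servers


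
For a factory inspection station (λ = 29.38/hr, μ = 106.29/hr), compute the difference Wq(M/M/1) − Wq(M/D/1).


ρ = 29.38/106.29 = 0.2764
Wq(M/M/1) = ρ/(μ−λ) = 0.2764/76.91 = 0.003594 hr
Wq(M/D/1) = ρ/(2(μ−λ)) = 0.001797 hr
Savings = 0.003594 − 0.001797 = 0.001797 hr

Final: 0.001797 hr


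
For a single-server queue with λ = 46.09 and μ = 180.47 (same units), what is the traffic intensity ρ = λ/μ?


ρ = λ/μ = 46.09/180.47 = 0.2554

Final: 0.2554
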